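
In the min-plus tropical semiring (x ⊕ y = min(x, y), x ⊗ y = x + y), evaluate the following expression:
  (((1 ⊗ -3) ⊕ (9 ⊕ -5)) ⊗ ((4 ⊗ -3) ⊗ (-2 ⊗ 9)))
(((1 ⊗ -3) ⊕ (9 ⊕ -5)) ⊗ ((4 ⊗ -3) ⊗ (-2 ⊗ 9))) = 3

Expand innermost to outermost. Recall ⊕ takes the minimum of its arguments and ⊗ takes their sum. Working out the expression (((1 ⊗ -3) ⊕ (9 ⊕ -5)) ⊗ ((4 ⊗ -3) ⊗ (-2 ⊗ 9))) gives 3.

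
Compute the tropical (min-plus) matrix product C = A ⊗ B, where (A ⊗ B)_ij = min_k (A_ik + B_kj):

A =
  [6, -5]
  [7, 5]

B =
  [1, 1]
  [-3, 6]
A ⊗ B =
  [-8, 1]
  [2, 8]

Apply the min-plus product entry-by-entry:
  C[0][0] = min over k of (A[0][0] + B[0][0] = 6 + 1 = 7, A[0][1] + B[1][0] = -5 + -3 = -8) = -8 (attained at k = 1)
  C[0][1] = min over k of (A[0][0] + B[0][1] = 6 + 1 = 7, A[0][1] + B[1][1] = -5 + 6 = 1) = 1 (attained at k = 1)
  C[1][0] = min over k of (A[1][0] + B[0][0] = 7 + 1 = 8, A[1][1] + B[1][0] = 5 + -3 = 2) = 2 (attained at k = 1)
  C[1][1] = min over k of (A[1][0] + B[0][1] = 7 + 1 = 8, A[1][1] + B[1][1] = 5 + 6 = 11) = 8 (attained at k = 0)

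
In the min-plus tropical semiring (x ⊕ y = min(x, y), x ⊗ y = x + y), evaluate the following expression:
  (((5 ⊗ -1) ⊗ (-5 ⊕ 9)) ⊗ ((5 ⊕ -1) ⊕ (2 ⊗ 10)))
(((5 ⊗ -1) ⊗ (-5 ⊕ 9)) ⊗ ((5 ⊕ -1) ⊕ (2 ⊗ 10))) = -2

Expand innermost to outermost. Recall ⊕ takes the minimum of its arguments and ⊗ takes their sum. Working out the expression (((5 ⊗ -1) ⊗ (-5 ⊕ 9)) ⊗ ((5 ⊕ -1) ⊕ (2 ⊗ 10))) gives -2.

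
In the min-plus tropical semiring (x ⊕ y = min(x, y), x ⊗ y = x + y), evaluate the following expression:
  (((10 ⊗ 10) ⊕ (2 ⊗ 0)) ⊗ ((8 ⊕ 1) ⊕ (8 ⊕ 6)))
(((10 ⊗ 10) ⊕ (2 ⊗ 0)) ⊗ ((8 ⊕ 1) ⊕ (8 ⊕ 6))) = 3

Expand innermost to outermost. Recall ⊕ takes the minimum of its arguments and ⊗ takes their sum. Working out the expression (((10 ⊗ 10) ⊕ (2 ⊗ 0)) ⊗ ((8 ⊕ 1) ⊕ (8 ⊕ 6))) gives 3.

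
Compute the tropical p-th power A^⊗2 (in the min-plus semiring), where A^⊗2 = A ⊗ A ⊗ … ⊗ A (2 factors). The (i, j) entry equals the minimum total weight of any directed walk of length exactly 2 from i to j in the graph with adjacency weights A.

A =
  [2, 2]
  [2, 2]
A^⊗2 =
  [4, 4]
  [4, 4]

Each entry (A^⊗2)_ij equals the minimum over all length-2 walks i = v_0 → v_1 → … → v_2 = j of Σ_t A[v_t][v_{t+1}]. For example, for (i, j) = (0, 1) we minimise over 2 possible intermediate vertex sequences; the minimum is 4, attained along the walk 0 → 0 → 1.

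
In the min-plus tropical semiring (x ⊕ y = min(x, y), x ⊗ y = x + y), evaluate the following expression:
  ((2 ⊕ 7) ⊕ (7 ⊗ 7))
((2 ⊕ 7) ⊕ (7 ⊗ 7)) = 2

Expand innermost to outermost. Recall ⊕ takes the minimum of its arguments and ⊗ takes their sum. Working out the expression ((2 ⊕ 7) ⊕ (7 ⊗ 7)) gives 2.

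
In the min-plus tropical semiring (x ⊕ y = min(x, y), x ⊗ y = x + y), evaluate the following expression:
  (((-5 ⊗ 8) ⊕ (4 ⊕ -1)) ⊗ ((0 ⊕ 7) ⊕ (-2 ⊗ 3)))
(((-5 ⊗ 8) ⊕ (4 ⊕ -1)) ⊗ ((0 ⊕ 7) ⊕ (-2 ⊗ 3))) = -1

Expand innermost to outermost. Recall ⊕ takes the minimum of its arguments and ⊗ takes their sum. Working out the expression (((-5 ⊗ 8) ⊕ (4 ⊕ -1)) ⊗ ((0 ⊕ 7) ⊕ (-2 ⊗ 3))) gives -1.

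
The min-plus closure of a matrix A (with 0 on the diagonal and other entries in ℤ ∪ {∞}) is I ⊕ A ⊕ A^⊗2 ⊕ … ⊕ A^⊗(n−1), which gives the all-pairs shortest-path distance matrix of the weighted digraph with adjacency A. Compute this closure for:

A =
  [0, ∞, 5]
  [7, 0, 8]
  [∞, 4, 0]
Closure =
  [0, 9, 5]
  [7, 0, 8]
  [11, 4, 0]

This is the Floyd-Warshall all-pairs shortest-path computation. For each intermediate vertex k = 0, 1, …, 2, update dist[i][j] ← min(dist[i][j], dist[i][k] + dist[k][j]). The final matrix gives, for each (i, j), the minimum total weight of any directed path from i to j (possibly empty when i = j).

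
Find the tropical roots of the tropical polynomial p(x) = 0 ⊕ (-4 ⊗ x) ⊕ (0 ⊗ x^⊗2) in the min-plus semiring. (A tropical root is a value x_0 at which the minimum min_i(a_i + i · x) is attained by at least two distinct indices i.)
Roots: {-4, 4}

Each tropical root is a break point of the lower envelope of the lines y = a_i + i · x (there are 3 lines, with slopes 0, 1, ..., 2). Only the lines that attain the minimum somewhere contribute to roots; other lines are dominated. Here the surviving (envelope) indices are i = 2, i = 1, i = 0.
Intersections between consecutive envelope lines give the roots: for adjacent envelope indices i < j the intersection is x = (a_i − a_j) / (j − i). Reading off the sorted break points: {-4, 4}.
Verification: at each break x_0, at least two indices attain the minimum of min_i(a_i + i · x_0).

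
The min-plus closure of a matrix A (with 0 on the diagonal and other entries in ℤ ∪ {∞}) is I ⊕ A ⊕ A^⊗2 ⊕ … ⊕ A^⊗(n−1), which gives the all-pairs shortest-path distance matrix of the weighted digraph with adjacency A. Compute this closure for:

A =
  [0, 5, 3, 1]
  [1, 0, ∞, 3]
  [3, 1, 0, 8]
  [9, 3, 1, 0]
Closure =
  [0, 3, 2, 1]
  [1, 0, 3, 2]
  [2, 1, 0, 3]
  [3, 2, 1, 0]

This is the Floyd-Warshall all-pairs shortest-path computation. For each intermediate vertex k = 0, 1, …, 3, update dist[i][j] ← min(dist[i][j], dist[i][k] + dist[k][j]). The final matrix gives, for each (i, j), the minimum total weight of any directed path from i to j (possibly empty when i = j).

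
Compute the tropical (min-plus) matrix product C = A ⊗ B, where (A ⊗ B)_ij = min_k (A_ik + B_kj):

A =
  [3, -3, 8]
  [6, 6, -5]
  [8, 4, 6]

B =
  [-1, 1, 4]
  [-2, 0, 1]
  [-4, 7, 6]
A ⊗ B =
  [-5, -3, -2]
  [-9, 2, 1]
  [2, 4, 5]

Apply the min-plus product entry-by-entry:
  C[0][0] = min over k of (A[0][0] + B[0][0] = 3 + -1 = 2, A[0][1] + B[1][0] = -3 + -2 = -5, A[0][2] + B[2][0] = 8 + -4 = 4) = -5 (attained at k = 1)
  C[0][1] = min over k of (A[0][0] + B[0][1] = 3 + 1 = 4, A[0][1] + B[1][1] = -3 + 0 = -3, A[0][2] + B[2][1] = 8 + 7 = 15) = -3 (attained at k = 1)
  C[0][2] = min over k of (A[0][0] + B[0][2] = 3 + 4 = 7, A[0][1] + B[1][2] = -3 + 1 = -2, A[0][2] + B[2][2] = 8 + 6 = 14) = -2 (attained at k = 1)
  C[1][0] = min over k of (A[1][0] + B[0][0] = 6 + -1 = 5, A[1][1] + B[1][0] = 6 + -2 = 4, A[1][2] + B[2][0] = -5 + -4 = -9) = -9 (attained at k = 2)
  C[1][1] = min over k of (A[1][0] + B[0][1] = 6 + 1 = 7, A[1][1] + B[1][1] = 6 + 0 = 6, A[1][2] + B[2][1] = -5 + 7 = 2) = 2 (attained at k = 2)
  C[1][2] = min over k of (A[1][0] + B[0][2] = 6 + 4 = 10, A[1][1] + B[1][2] = 6 + 1 = 7, A[1][2] + B[2][2] = -5 + 6 = 1) = 1 (attained at k = 2)
  C[2][0] = min over k of (A[2][0] + B[0][0] = 8 + -1 = 7, A[2][1] + B[1][0] = 4 + -2 = 2, A[2][2] + B[2][0] = 6 + -4 = 2) = 2 (attained at k = 1)
  C[2][1] = min over k of (A[2][0] + B[0][1] = 8 + 1 = 9, A[2][1] + B[1][1] = 4 + 0 = 4, A[2][2] + B[2][1] = 6 + 7 = 13) = 4 (attained at k = 1)
  C[2][2] = min over k of (A[2][0] + B[0][2] = 8 + 4 = 12, A[2][1] + B[1][2] = 4 + 1 = 5, A[2][2] + B[2][2] = 6 + 6 = 12) = 5 (attained at k = 1)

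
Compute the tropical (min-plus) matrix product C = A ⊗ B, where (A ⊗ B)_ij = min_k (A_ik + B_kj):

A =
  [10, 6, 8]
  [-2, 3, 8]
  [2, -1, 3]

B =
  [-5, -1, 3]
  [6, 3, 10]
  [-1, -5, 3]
A ⊗ B =
  [5, 3, 11]
  [-7, -3, 1]
  [-3, -2, 5]

Apply the min-plus product entry-by-entry:
  C[0][0] = min over k of (A[0][0] + B[0][0] = 10 + -5 = 5, A[0][1] + B[1][0] = 6 + 6 = 12, A[0][2] + B[2][0] = 8 + -1 = 7) = 5 (attained at k = 0)
  C[0][1] = min over k of (A[0][0] + B[0][1] = 10 + -1 = 9, A[0][1] + B[1][1] = 6 + 3 = 9, A[0][2] + B[2][1] = 8 + -5 = 3) = 3 (attained at k = 2)
  C[0][2] = min over k of (A[0][0] + B[0][2] = 10 + 3 = 13, A[0][1] + B[1][2] = 6 + 10 = 16, A[0][2] + B[2][2] = 8 + 3 = 11) = 11 (attained at k = 2)
  C[1][0] = min over k of (A[1][0] + B[0][0] = -2 + -5 = -7, A[1][1] + B[1][0] = 3 + 6 = 9, A[1][2] + B[2][0] = 8 + -1 = 7) = -7 (attained at k = 0)
  C[1][1] = min over k of (A[1][0] + B[0][1] = -2 + -1 = -3, A[1][1] + B[1][1] = 3 + 3 = 6, A[1][2] + B[2][1] = 8 + -5 = 3) = -3 (attained at k = 0)
  C[1][2] = min over k of (A[1][0] + B[0][2] = -2 + 3 = 1, A[1][1] + B[1][2] = 3 + 10 = 13, A[1][2] + B[2][2] = 8 + 3 = 11) = 1 (attained at k = 0)
  C[2][0] = min over k of (A[2][0] + B[0][0] = 2 + -5 = -3, A[2][1] + B[1][0] = -1 + 6 = 5, A[2][2] + B[2][0] = 3 + -1 = 2) = -3 (attained at k = 0)
  C[2][1] = min over k of (A[2][0] + B[0][1] = 2 + -1 = 1, A[2][1] + B[1][1] = -1 + 3 = 2, A[2][2] + B[2][1] = 3 + -5 = -2) = -2 (attained at k = 2)
  C[2][2] = min over k of (A[2][0] + B[0][2] = 2 + 3 = 5, A[2][1] + B[1][2] = -1 + 10 = 9, A[2][2] + B[2][2] = 3 + 3 = 6) = 5 (attained at k = 0)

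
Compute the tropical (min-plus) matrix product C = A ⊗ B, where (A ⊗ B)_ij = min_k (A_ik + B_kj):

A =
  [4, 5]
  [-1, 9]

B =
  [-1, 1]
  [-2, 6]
A ⊗ B =
  [3, 5]
  [-2, 0]

Apply the min-plus product entry-by-entry:
  C[0][0] = min over k of (A[0][0] + B[0][0] = 4 + -1 = 3, A[0][1] + B[1][0] = 5 + -2 = 3) = 3 (attained at k = 0)
  C[0][1] = min over k of (A[0][0] + B[0][1] = 4 + 1 = 5, A[0][1] + B[1][1] = 5 + 6 = 11) = 5 (attained at k = 0)
  C[1][0] = min over k of (A[1][0] + B[0][0] = -1 + -1 = -2, A[1][1] + B[1][0] = 9 + -2 = 7) = -2 (attained at k = 0)
  C[1][1] = min over k of (A[1][0] + B[0][1] = -1 + 1 = 0, A[1][1] + B[1][1] = 9 + 6 = 15) = 0 (attained at k = 0)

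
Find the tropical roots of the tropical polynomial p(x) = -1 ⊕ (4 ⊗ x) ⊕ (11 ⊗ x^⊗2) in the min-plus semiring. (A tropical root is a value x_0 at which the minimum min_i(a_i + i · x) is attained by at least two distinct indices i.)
Roots: {-7, -5}

Each tropical root is a break point of the lower envelope of the lines y = a_i + i · x (there are 3 lines, with slopes 0, 1, ..., 2). Only the lines that attain the minimum somewhere contribute to roots; other lines are dominated. Here the surviving (envelope) indices are i = 2, i = 1, i = 0.
Intersections between consecutive envelope lines give the roots: for adjacent envelope indices i < j the intersection is x = (a_i − a_j) / (j − i). Reading off the sorted break points: {-7, -5}.
Verification: at each break x_0, at least two indices attain the minimum of min_i(a_i + i · x_0).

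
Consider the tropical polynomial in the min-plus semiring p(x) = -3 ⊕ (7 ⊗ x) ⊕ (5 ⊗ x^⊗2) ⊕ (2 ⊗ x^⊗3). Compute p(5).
p(5) = -3

A tropical monomial a ⊗ x^⊗i evaluates to a + i · x. Evaluating each term at x = 5:
  Term 0 contributes -3 + 0 · 5 = -3
  Term 1 contributes 7 + 1 · 5 = 12
  Term 2 contributes 5 + 2 · 5 = 15
  Term 3 contributes 2 + 3 · 5 = 17
p(5) = ⊕ of these = min[-3, 12, 15, 17] = -3.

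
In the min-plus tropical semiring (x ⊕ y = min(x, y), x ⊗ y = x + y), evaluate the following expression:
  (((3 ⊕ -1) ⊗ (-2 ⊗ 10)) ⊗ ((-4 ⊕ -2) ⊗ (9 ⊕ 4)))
(((3 ⊕ -1) ⊗ (-2 ⊗ 10)) ⊗ ((-4 ⊕ -2) ⊗ (9 ⊕ 4))) = 7

Expand innermost to outermost. Recall ⊕ takes the minimum of its arguments and ⊗ takes their sum. Working out the expression (((3 ⊕ -1) ⊗ (-2 ⊗ 10)) ⊗ ((-4 ⊕ -2) ⊗ (9 ⊕ 4))) gives 7.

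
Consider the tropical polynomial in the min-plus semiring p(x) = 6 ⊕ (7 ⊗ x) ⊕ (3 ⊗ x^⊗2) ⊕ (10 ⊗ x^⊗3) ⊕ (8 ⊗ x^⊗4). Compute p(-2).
p(-2) = -1

A tropical monomial a ⊗ x^⊗i evaluates to a + i · x. Evaluating each term at x = -2:
  Term 0 contributes 6 + 0 · -2 = 6
  Term 1 contributes 7 + 1 · -2 = 5
  Term 2 contributes 3 + 2 · -2 = -1
  Term 3 contributes 10 + 3 · -2 = 4
  Term 4 contributes 8 + 4 · -2 = 0
p(-2) = ⊕ of these = min[6, 5, -1, 4, 0] = -1.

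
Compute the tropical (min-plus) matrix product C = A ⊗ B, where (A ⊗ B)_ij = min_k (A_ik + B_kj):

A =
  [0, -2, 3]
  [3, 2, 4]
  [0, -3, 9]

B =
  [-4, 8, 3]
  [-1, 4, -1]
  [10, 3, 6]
A ⊗ B =
  [-4, 2, -3]
  [-1, 6, 1]
  [-4, 1, -4]

Apply the min-plus product entry-by-entry:
  C[0][0] = min over k of (A[0][0] + B[0][0] = 0 + -4 = -4, A[0][1] + B[1][0] = -2 + -1 = -3, A[0][2] + B[2][0] = 3 + 10 = 13) = -4 (attained at k = 0)
  C[0][1] = min over k of (A[0][0] + B[0][1] = 0 + 8 = 8, A[0][1] + B[1][1] = -2 + 4 = 2, A[0][2] + B[2][1] = 3 + 3 = 6) = 2 (attained at k = 1)
  C[0][2] = min over k of (A[0][0] + B[0][2] = 0 + 3 = 3, A[0][1] + B[1][2] = -2 + -1 = -3, A[0][2] + B[2][2] = 3 + 6 = 9) = -3 (attained at k = 1)
  C[1][0] = min over k of (A[1][0] + B[0][0] = 3 + -4 = -1, A[1][1] + B[1][0] = 2 + -1 = 1, A[1][2] + B[2][0] = 4 + 10 = 14) = -1 (attained at k = 0)
  C[1][1] = min over k of (A[1][0] + B[0][1] = 3 + 8 = 11, A[1][1] + B[1][1] = 2 + 4 = 6, A[1][2] + B[2][1] = 4 + 3 = 7) = 6 (attained at k = 1)
  C[1][2] = min over k of (A[1][0] + B[0][2] = 3 + 3 = 6, A[1][1] + B[1][2] = 2 + -1 = 1, A[1][2] + B[2][2] = 4 + 6 = 10) = 1 (attained at k = 1)
  C[2][0] = min over k of (A[2][0] + B[0][0] = 0 + -4 = -4, A[2][1] + B[1][0] = -3 + -1 = -4, A[2][2] + B[2][0] = 9 + 10 = 19) = -4 (attained at k = 0)
  C[2][1] = min over k of (A[2][0] + B[0][1] = 0 + 8 = 8, A[2][1] + B[1][1] = -3 + 4 = 1, A[2][2] + B[2][1] = 9 + 3 = 12) = 1 (attained at k = 1)
  C[2][2] = min over k of (A[2][0] + B[0][2] = 0 + 3 = 3, A[2][1] + B[1][2] = -3 + -1 = -4, A[2][2] + B[2][2] = 9 + 6 = 15) = -4 (attained at k = 1)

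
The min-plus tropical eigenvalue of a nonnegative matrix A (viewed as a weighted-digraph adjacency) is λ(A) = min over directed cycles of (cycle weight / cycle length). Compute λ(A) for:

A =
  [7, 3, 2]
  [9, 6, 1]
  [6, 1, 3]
λ(A) = 1

Enumerate directed cycles and compute their means (weight / length). Sample:
  cycle 0 → 0: weight = 7, length = 1, mean = 7/1 ≈ 7.000
  cycle 1 → 1: weight = 6, length = 1, mean = 6/1 ≈ 6.000
  cycle 2 → 2: weight = 3, length = 1, mean = 3/1 ≈ 3.000
  cycle 0 → 1 → 0: weight = 12, length = 2, mean = 12/2 ≈ 6.000
  cycle 0 → 2 → 0: weight = 8, length = 2, mean = 8/2 ≈ 4.000
  cycle 1 → 0 → 1: weight = 12, length = 2, mean = 12/2 ≈ 6.000
Minimum mean = 1.000, attained e.g. along the cycle 1 → 2 → 1 with weight 2 and length 2. So λ(A) = 2/2 = 1.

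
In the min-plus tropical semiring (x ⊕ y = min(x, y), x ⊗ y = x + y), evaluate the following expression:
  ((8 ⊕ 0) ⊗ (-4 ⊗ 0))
((8 ⊕ 0) ⊗ (-4 ⊗ 0)) = -4

Expand innermost to outermost. Recall ⊕ takes the minimum of its arguments and ⊗ takes their sum. Working out the expression ((8 ⊕ 0) ⊗ (-4 ⊗ 0)) gives -4.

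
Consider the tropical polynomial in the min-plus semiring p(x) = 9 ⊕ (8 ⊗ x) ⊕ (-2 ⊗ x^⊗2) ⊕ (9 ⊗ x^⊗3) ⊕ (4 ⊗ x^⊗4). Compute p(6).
p(6) = 9

A tropical monomial a ⊗ x^⊗i evaluates to a + i · x. Evaluating each term at x = 6:
  Term 0 contributes 9 + 0 · 6 = 9
  Term 1 contributes 8 + 1 · 6 = 14
  Term 2 contributes -2 + 2 · 6 = 10
  Term 3 contributes 9 + 3 · 6 = 27
  Term 4 contributes 4 + 4 · 6 = 28
p(6) = ⊕ of these = min[9, 14, 10, 27, 28] = 9.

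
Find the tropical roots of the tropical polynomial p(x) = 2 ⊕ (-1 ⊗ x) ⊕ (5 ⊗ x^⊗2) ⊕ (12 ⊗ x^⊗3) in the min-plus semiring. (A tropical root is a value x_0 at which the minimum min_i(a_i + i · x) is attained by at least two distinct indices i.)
Roots: {-7, -6, 3}

Each tropical root is a break point of the lower envelope of the lines y = a_i + i · x (there are 4 lines, with slopes 0, 1, ..., 3). Only the lines that attain the minimum somewhere contribute to roots; other lines are dominated. Here the surviving (envelope) indices are i = 3, i = 2, i = 1, i = 0.
Intersections between consecutive envelope lines give the roots: for adjacent envelope indices i < j the intersection is x = (a_i − a_j) / (j − i). Reading off the sorted break points: {-7, -6, 3}.
Verification: at each break x_0, at least two indices attain the minimum of min_i(a_i + i · x_0).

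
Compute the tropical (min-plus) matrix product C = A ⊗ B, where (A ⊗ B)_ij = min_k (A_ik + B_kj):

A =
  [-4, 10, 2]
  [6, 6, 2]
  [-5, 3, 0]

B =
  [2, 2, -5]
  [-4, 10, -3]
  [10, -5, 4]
A ⊗ B =
  [-2, -3, -9]
  [2, -3, 1]
  [-3, -5, -10]

Apply the min-plus product entry-by-entry:
  C[0][0] = min over k of (A[0][0] + B[0][0] = -4 + 2 = -2, A[0][1] + B[1][0] = 10 + -4 = 6, A[0][2] + B[2][0] = 2 + 10 = 12) = -2 (attained at k = 0)
  C[0][1] = min over k of (A[0][0] + B[0][1] = -4 + 2 = -2, A[0][1] + B[1][1] = 10 + 10 = 20, A[0][2] + B[2][1] = 2 + -5 = -3) = -3 (attained at k = 2)
  C[0][2] = min over k of (A[0][0] + B[0][2] = -4 + -5 = -9, A[0][1] + B[1][2] = 10 + -3 = 7, A[0][2] + B[2][2] = 2 + 4 = 6) = -9 (attained at k = 0)
  C[1][0] = min over k of (A[1][0] + B[0][0] = 6 + 2 = 8, A[1][1] + B[1][0] = 6 + -4 = 2, A[1][2] + B[2][0] = 2 + 10 = 12) = 2 (attained at k = 1)
  C[1][1] = min over k of (A[1][0] + B[0][1] = 6 + 2 = 8, A[1][1] + B[1][1] = 6 + 10 = 16, A[1][2] + B[2][1] = 2 + -5 = -3) = -3 (attained at k = 2)
  C[1][2] = min over k of (A[1][0] + B[0][2] = 6 + -5 = 1, A[1][1] + B[1][2] = 6 + -3 = 3, A[1][2] + B[2][2] = 2 + 4 = 6) = 1 (attained at k = 0)
  C[2][0] = min over k of (A[2][0] + B[0][0] = -5 + 2 = -3, A[2][1] + B[1][0] = 3 + -4 = -1, A[2][2] + B[2][0] = 0 + 10 = 10) = -3 (attained at k = 0)
  C[2][1] = min over k of (A[2][0] + B[0][1] = -5 + 2 = -3, A[2][1] + B[1][1] = 3 + 10 = 13, A[2][2] + B[2][1] = 0 + -5 = -5) = -5 (attained at k = 2)
  C[2][2] = min over k of (A[2][0] + B[0][2] = -5 + -5 = -10, A[2][1] + B[1][2] = 3 + -3 = 0, A[2][2] + B[2][2] = 0 + 4 = 4) = -10 (attained at k = 0)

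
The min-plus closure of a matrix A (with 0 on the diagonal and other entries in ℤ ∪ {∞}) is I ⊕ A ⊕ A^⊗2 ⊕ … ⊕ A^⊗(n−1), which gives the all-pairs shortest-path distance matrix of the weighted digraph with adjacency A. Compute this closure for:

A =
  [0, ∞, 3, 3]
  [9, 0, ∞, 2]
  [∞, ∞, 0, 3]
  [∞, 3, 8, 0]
Closure =
  [0, 6, 3, 3]
  [9, 0, 10, 2]
  [15, 6, 0, 3]
  [12, 3, 8, 0]

This is the Floyd-Warshall all-pairs shortest-path computation. For each intermediate vertex k = 0, 1, …, 3, update dist[i][j] ← min(dist[i][j], dist[i][k] + dist[k][j]). The final matrix gives, for each (i, j), the minimum total weight of any directed path from i to j (possibly empty when i = j).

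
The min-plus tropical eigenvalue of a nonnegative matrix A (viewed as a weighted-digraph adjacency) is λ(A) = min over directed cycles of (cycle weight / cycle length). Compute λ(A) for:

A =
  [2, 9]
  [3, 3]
λ(A) = 2

Enumerate directed cycles and compute their means (weight / length). Sample:
  cycle 0 → 0: weight = 2, length = 1, mean = 2/1 ≈ 2.000
  cycle 1 → 1: weight = 3, length = 1, mean = 3/1 ≈ 3.000
  cycle 0 → 1 → 0: weight = 12, length = 2, mean = 12/2 ≈ 6.000
  cycle 1 → 0 → 1: weight = 12, length = 2, mean = 12/2 ≈ 6.000
Minimum mean = 2.000, attained e.g. along the cycle 0 → 0 with weight 2 and length 1. So λ(A) = 2/1 = 2.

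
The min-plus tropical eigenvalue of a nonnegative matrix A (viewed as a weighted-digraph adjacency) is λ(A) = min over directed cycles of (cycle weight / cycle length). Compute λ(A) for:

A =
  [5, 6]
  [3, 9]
λ(A) = 9/2

Enumerate directed cycles and compute their means (weight / length). Sample:
  cycle 0 → 0: weight = 5, length = 1, mean = 5/1 ≈ 5.000
  cycle 1 → 1: weight = 9, length = 1, mean = 9/1 ≈ 9.000
  cycle 0 → 1 → 0: weight = 9, length = 2, mean = 9/2 ≈ 4.500
  cycle 1 → 0 → 1: weight = 9, length = 2, mean = 9/2 ≈ 4.500
Minimum mean = 4.500, attained e.g. along the cycle 0 → 1 → 0 with weight 9 and length 2. So λ(A) = 9/2 = 9/2.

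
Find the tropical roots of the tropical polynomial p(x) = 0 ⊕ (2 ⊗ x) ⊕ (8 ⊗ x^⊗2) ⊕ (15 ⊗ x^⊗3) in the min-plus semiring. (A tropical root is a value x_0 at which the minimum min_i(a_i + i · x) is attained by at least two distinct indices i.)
Roots: {-7, -6, -2}

Each tropical root is a break point of the lower envelope of the lines y = a_i + i · x (there are 4 lines, with slopes 0, 1, ..., 3). Only the lines that attain the minimum somewhere contribute to roots; other lines are dominated. Here the surviving (envelope) indices are i = 3, i = 2, i = 1, i = 0.
Intersections between consecutive envelope lines give the roots: for adjacent envelope indices i < j the intersection is x = (a_i − a_j) / (j − i). Reading off the sorted break points: {-7, -6, -2}.
Verification: at each break x_0, at least two indices attain the minimum of min_i(a_i + i · x_0).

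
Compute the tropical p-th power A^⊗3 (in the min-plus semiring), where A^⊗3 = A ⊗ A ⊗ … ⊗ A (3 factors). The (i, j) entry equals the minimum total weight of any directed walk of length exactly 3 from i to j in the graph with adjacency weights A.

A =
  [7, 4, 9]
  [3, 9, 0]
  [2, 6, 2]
A^⊗3 =
  [6, 10, 6]
  [4, 6, 4]
  [6, 8, 6]

Each entry (A^⊗3)_ij equals the minimum over all length-3 walks i = v_0 → v_1 → … → v_3 = j of Σ_t A[v_t][v_{t+1}]. For example, for (i, j) = (0, 2) we minimise over 9 possible intermediate vertex sequences; the minimum is 6, attained along the walk 0 → 1 → 2 → 2.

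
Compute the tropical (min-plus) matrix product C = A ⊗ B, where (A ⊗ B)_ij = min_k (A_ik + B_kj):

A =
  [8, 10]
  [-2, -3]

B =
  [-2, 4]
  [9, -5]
A ⊗ B =
  [6, 5]
  [-4, -8]

Apply the min-plus product entry-by-entry:
  C[0][0] = min over k of (A[0][0] + B[0][0] = 8 + -2 = 6, A[0][1] + B[1][0] = 10 + 9 = 19) = 6 (attained at k = 0)
  C[0][1] = min over k of (A[0][0] + B[0][1] = 8 + 4 = 12, A[0][1] + B[1][1] = 10 + -5 = 5) = 5 (attained at k = 1)
  C[1][0] = min over k of (A[1][0] + B[0][0] = -2 + -2 = -4, A[1][1] + B[1][0] = -3 + 9 = 6) = -4 (attained at k = 0)
  C[1][1] = min over k of (A[1][0] + B[0][1] = -2 + 4 = 2, A[1][1] + B[1][1] = -3 + -5 = -8) = -8 (attained at k = 1)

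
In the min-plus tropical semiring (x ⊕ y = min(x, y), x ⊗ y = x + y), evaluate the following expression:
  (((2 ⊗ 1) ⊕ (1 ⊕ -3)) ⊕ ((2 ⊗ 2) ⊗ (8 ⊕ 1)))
(((2 ⊗ 1) ⊕ (1 ⊕ -3)) ⊕ ((2 ⊗ 2) ⊗ (8 ⊕ 1))) = -3

Expand innermost to outermost. Recall ⊕ takes the minimum of its arguments and ⊗ takes their sum. Working out the expression (((2 ⊗ 1) ⊕ (1 ⊕ -3)) ⊕ ((2 ⊗ 2) ⊗ (8 ⊕ 1))) gives -3.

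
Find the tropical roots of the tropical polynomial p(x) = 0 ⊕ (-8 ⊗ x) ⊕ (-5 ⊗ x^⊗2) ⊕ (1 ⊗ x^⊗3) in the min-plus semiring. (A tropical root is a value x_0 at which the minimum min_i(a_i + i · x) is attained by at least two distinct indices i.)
Roots: {-6, -3, 8}

Each tropical root is a break point of the lower envelope of the lines y = a_i + i · x (there are 4 lines, with slopes 0, 1, ..., 3). Only the lines that attain the minimum somewhere contribute to roots; other lines are dominated. Here the surviving (envelope) indices are i = 3, i = 2, i = 1, i = 0.
Intersections between consecutive envelope lines give the roots: for adjacent envelope indices i < j the intersection is x = (a_i − a_j) / (j − i). Reading off the sorted break points: {-6, -3, 8}.
Verification: at each break x_0, at least two indices attain the minimum of min_i(a_i + i · x_0).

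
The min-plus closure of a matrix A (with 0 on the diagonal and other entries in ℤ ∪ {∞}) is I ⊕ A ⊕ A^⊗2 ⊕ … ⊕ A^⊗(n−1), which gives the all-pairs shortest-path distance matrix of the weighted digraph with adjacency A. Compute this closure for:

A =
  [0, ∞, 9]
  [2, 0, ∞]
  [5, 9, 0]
Closure =
  [0, 18, 9]
  [2, 0, 11]
  [5, 9, 0]

This is the Floyd-Warshall all-pairs shortest-path computation. For each intermediate vertex k = 0, 1, …, 2, update dist[i][j] ← min(dist[i][j], dist[i][k] + dist[k][j]). The final matrix gives, for each (i, j), the minimum total weight of any directed path from i to j (possibly empty when i = j).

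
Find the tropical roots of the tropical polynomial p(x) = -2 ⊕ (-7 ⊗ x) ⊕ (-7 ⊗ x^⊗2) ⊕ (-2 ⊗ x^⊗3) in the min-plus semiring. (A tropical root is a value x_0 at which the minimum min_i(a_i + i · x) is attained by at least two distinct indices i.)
Roots: {-5, 0, 5}

Each tropical root is a break point of the lower envelope of the lines y = a_i + i · x (there are 4 lines, with slopes 0, 1, ..., 3). Only the lines that attain the minimum somewhere contribute to roots; other lines are dominated. Here the surviving (envelope) indices are i = 3, i = 2, i = 1, i = 0.
Intersections between consecutive envelope lines give the roots: for adjacent envelope indices i < j the intersection is x = (a_i − a_j) / (j − i). Reading off the sorted break points: {-5, 0, 5}.
Verification: at each break x_0, at least two indices attain the minimum of min_i(a_i + i · x_0).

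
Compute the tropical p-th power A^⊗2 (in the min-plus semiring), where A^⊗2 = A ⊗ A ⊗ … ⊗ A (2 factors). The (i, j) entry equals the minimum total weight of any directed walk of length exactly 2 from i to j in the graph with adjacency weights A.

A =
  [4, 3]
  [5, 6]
A^⊗2 =
  [8, 7]
  [9, 8]

Each entry (A^⊗2)_ij equals the minimum over all length-2 walks i = v_0 → v_1 → … → v_2 = j of Σ_t A[v_t][v_{t+1}]. For example, for (i, j) = (0, 1) we minimise over 2 possible intermediate vertex sequences; the minimum is 7, attained along the walk 0 → 0 → 1.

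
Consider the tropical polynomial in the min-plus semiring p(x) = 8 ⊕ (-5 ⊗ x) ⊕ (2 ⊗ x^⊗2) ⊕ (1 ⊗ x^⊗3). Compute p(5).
p(5) = 0

A tropical monomial a ⊗ x^⊗i evaluates to a + i · x. Evaluating each term at x = 5:
  Term 0 contributes 8 + 0 · 5 = 8
  Term 1 contributes -5 + 1 · 5 = 0
  Term 2 contributes 2 + 2 · 5 = 12
  Term 3 contributes 1 + 3 · 5 = 16
p(5) = ⊕ of these = min[8, 0, 12, 16] = 0.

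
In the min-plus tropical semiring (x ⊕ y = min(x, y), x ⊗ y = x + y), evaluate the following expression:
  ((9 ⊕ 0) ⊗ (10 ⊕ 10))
((9 ⊕ 0) ⊗ (10 ⊕ 10)) = 10

Expand innermost to outermost. Recall ⊕ takes the minimum of its arguments and ⊗ takes their sum. Working out the expression ((9 ⊕ 0) ⊗ (10 ⊕ 10)) gives 10.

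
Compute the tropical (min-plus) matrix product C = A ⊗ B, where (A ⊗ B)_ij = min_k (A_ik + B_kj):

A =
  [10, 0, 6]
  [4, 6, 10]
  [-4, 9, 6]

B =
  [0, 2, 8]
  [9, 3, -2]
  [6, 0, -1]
A ⊗ B =
  [9, 3, -2]
  [4, 6, 4]
  [-4, -2, 4]

Apply the min-plus product entry-by-entry:
  C[0][0] = min over k of (A[0][0] + B[0][0] = 10 + 0 = 10, A[0][1] + B[1][0] = 0 + 9 = 9, A[0][2] + B[2][0] = 6 + 6 = 12) = 9 (attained at k = 1)
  C[0][1] = min over k of (A[0][0] + B[0][1] = 10 + 2 = 12, A[0][1] + B[1][1] = 0 + 3 = 3, A[0][2] + B[2][1] = 6 + 0 = 6) = 3 (attained at k = 1)
  C[0][2] = min over k of (A[0][0] + B[0][2] = 10 + 8 = 18, A[0][1] + B[1][2] = 0 + -2 = -2, A[0][2] + B[2][2] = 6 + -1 = 5) = -2 (attained at k = 1)
  C[1][0] = min over k of (A[1][0] + B[0][0] = 4 + 0 = 4, A[1][1] + B[1][0] = 6 + 9 = 15, A[1][2] + B[2][0] = 10 + 6 = 16) = 4 (attained at k = 0)
  C[1][1] = min over k of (A[1][0] + B[0][1] = 4 + 2 = 6, A[1][1] + B[1][1] = 6 + 3 = 9, A[1][2] + B[2][1] = 10 + 0 = 10) = 6 (attained at k = 0)
  C[1][2] = min over k of (A[1][0] + B[0][2] = 4 + 8 = 12, A[1][1] + B[1][2] = 6 + -2 = 4, A[1][2] + B[2][2] = 10 + -1 = 9) = 4 (attained at k = 1)
  C[2][0] = min over k of (A[2][0] + B[0][0] = -4 + 0 = -4, A[2][1] + B[1][0] = 9 + 9 = 18, A[2][2] + B[2][0] = 6 + 6 = 12) = -4 (attained at k = 0)
  C[2][1] = min over k of (A[2][0] + B[0][1] = -4 + 2 = -2, A[2][1] + B[1][1] = 9 + 3 = 12, A[2][2] + B[2][1] = 6 + 0 = 6) = -2 (attained at k = 0)
  C[2][2] = min over k of (A[2][0] + B[0][2] = -4 + 8 = 4, A[2][1] + B[1][2] = 9 + -2 = 7, A[2][2] + B[2][2] = 6 + -1 = 5) = 4 (attained at k = 0)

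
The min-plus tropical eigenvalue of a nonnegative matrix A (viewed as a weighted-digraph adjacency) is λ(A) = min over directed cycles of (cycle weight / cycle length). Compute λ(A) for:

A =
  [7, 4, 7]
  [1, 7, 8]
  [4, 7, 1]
λ(A) = 1

Enumerate directed cycles and compute their means (weight / length). Sample:
  cycle 0 → 0: weight = 7, length = 1, mean = 7/1 ≈ 7.000
  cycle 1 → 1: weight = 7, length = 1, mean = 7/1 ≈ 7.000
  cycle 2 → 2: weight = 1, length = 1, mean = 1/1 ≈ 1.000
  cycle 0 → 1 → 0: weight = 5, length = 2, mean = 5/2 ≈ 2.500
  cycle 0 → 2 → 0: weight = 11, length = 2, mean = 11/2 ≈ 5.500
  cycle 1 → 0 → 1: weight = 5, length = 2, mean = 5/2 ≈ 2.500
Minimum mean = 1.000, attained e.g. along the cycle 2 → 2 with weight 1 and length 1. So λ(A) = 1/1 = 1.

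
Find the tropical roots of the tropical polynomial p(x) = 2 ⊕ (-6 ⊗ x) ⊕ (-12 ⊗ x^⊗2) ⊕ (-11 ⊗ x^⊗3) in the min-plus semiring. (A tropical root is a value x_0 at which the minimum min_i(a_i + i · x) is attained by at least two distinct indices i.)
Roots: {-1, 6, 8}

Each tropical root is a break point of the lower envelope of the lines y = a_i + i · x (there are 4 lines, with slopes 0, 1, ..., 3). Only the lines that attain the minimum somewhere contribute to roots; other lines are dominated. Here the surviving (envelope) indices are i = 3, i = 2, i = 1, i = 0.
Intersections between consecutive envelope lines give the roots: for adjacent envelope indices i < j the intersection is x = (a_i − a_j) / (j − i). Reading off the sorted break points: {-1, 6, 8}.
Verification: at each break x_0, at least two indices attain the minimum of min_i(a_i + i · x_0).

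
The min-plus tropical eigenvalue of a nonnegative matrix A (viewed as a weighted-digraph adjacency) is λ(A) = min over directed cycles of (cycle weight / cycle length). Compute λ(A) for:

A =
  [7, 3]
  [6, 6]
λ(A) = 9/2

Enumerate directed cycles and compute their means (weight / length). Sample:
  cycle 0 → 0: weight = 7, length = 1, mean = 7/1 ≈ 7.000
  cycle 1 → 1: weight = 6, length = 1, mean = 6/1 ≈ 6.000
  cycle 0 → 1 → 0: weight = 9, length = 2, mean = 9/2 ≈ 4.500
  cycle 1 → 0 → 1: weight = 9, length = 2, mean = 9/2 ≈ 4.500
Minimum mean = 4.500, attained e.g. along the cycle 0 → 1 → 0 with weight 9 and length 2. So λ(A) = 9/2 = 9/2.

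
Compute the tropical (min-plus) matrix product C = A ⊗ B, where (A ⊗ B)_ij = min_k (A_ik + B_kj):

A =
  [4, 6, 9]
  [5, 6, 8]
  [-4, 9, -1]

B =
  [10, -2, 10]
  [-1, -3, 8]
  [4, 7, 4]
A ⊗ B =
  [5, 2, 13]
  [5, 3, 12]
  [3, -6, 3]

Apply the min-plus product entry-by-entry:
  C[0][0] = min over k of (A[0][0] + B[0][0] = 4 + 10 = 14, A[0][1] + B[1][0] = 6 + -1 = 5, A[0][2] + B[2][0] = 9 + 4 = 13) = 5 (attained at k = 1)
  C[0][1] = min over k of (A[0][0] + B[0][1] = 4 + -2 = 2, A[0][1] + B[1][1] = 6 + -3 = 3, A[0][2] + B[2][1] = 9 + 7 = 16) = 2 (attained at k = 0)
  C[0][2] = min over k of (A[0][0] + B[0][2] = 4 + 10 = 14, A[0][1] + B[1][2] = 6 + 8 = 14, A[0][2] + B[2][2] = 9 + 4 = 13) = 13 (attained at k = 2)
  C[1][0] = min over k of (A[1][0] + B[0][0] = 5 + 10 = 15, A[1][1] + B[1][0] = 6 + -1 = 5, A[1][2] + B[2][0] = 8 + 4 = 12) = 5 (attained at k = 1)
  C[1][1] = min over k of (A[1][0] + B[0][1] = 5 + -2 = 3, A[1][1] + B[1][1] = 6 + -3 = 3, A[1][2] + B[2][1] = 8 + 7 = 15) = 3 (attained at k = 0)
  C[1][2] = min over k of (A[1][0] + B[0][2] = 5 + 10 = 15, A[1][1] + B[1][2] = 6 + 8 = 14, A[1][2] + B[2][2] = 8 + 4 = 12) = 12 (attained at k = 2)
  C[2][0] = min over k of (A[2][0] + B[0][0] = -4 + 10 = 6, A[2][1] + B[1][0] = 9 + -1 = 8, A[2][2] + B[2][0] = -1 + 4 = 3) = 3 (attained at k = 2)
  C[2][1] = min over k of (A[2][0] + B[0][1] = -4 + -2 = -6, A[2][1] + B[1][1] = 9 + -3 = 6, A[2][2] + B[2][1] = -1 + 7 = 6) = -6 (attained at k = 0)
  C[2][2] = min over k of (A[2][0] + B[0][2] = -4 + 10 = 6, A[2][1] + B[1][2] = 9 + 8 = 17, A[2][2] + B[2][2] = -1 + 4 = 3) = 3 (attained at k = 2)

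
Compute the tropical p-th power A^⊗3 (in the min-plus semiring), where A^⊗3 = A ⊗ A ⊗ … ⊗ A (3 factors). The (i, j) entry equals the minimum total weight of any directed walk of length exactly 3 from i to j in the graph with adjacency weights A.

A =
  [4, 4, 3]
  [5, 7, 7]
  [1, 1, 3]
A^⊗3 =
  [7, 7, 7]
  [9, 9, 11]
  [5, 5, 7]

Each entry (A^⊗3)_ij equals the minimum over all length-3 walks i = v_0 → v_1 → … → v_3 = j of Σ_t A[v_t][v_{t+1}]. For example, for (i, j) = (0, 2) we minimise over 9 possible intermediate vertex sequences; the minimum is 7, attained along the walk 0 → 2 → 0 → 2.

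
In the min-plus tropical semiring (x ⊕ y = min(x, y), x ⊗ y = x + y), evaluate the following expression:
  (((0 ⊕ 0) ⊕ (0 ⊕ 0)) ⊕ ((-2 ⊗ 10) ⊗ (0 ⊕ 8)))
(((0 ⊕ 0) ⊕ (0 ⊕ 0)) ⊕ ((-2 ⊗ 10) ⊗ (0 ⊕ 8))) = 0

Expand innermost to outermost. Recall ⊕ takes the minimum of its arguments and ⊗ takes their sum. Working out the expression (((0 ⊕ 0) ⊕ (0 ⊕ 0)) ⊕ ((-2 ⊗ 10) ⊗ (0 ⊕ 8))) gives 0.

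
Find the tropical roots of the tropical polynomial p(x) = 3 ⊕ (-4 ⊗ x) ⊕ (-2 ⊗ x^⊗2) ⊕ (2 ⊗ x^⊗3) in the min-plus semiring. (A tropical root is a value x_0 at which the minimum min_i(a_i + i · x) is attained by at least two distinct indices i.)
Roots: {-4, -2, 7}

Each tropical root is a break point of the lower envelope of the lines y = a_i + i · x (there are 4 lines, with slopes 0, 1, ..., 3). Only the lines that attain the minimum somewhere contribute to roots; other lines are dominated. Here the surviving (envelope) indices are i = 3, i = 2, i = 1, i = 0.
Intersections between consecutive envelope lines give the roots: for adjacent envelope indices i < j the intersection is x = (a_i − a_j) / (j − i). Reading off the sorted break points: {-4, -2, 7}.
Verification: at each break x_0, at least two indices attain the minimum of min_i(a_i + i · x_0).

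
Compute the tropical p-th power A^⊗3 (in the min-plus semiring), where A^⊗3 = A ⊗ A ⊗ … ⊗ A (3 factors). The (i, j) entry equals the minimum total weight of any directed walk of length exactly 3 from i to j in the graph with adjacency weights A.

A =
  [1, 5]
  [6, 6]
A^⊗3 =
  [3, 7]
  [8, 12]

Each entry (A^⊗3)_ij equals the minimum over all length-3 walks i = v_0 → v_1 → … → v_3 = j of Σ_t A[v_t][v_{t+1}]. For example, for (i, j) = (0, 1) we minimise over 4 possible intermediate vertex sequences; the minimum is 7, attained along the walk 0 → 0 → 0 → 1.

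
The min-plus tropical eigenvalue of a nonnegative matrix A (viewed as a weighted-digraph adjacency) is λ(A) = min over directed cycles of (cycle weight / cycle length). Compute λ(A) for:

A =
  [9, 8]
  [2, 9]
λ(A) = 5

Enumerate directed cycles and compute their means (weight / length). Sample:
  cycle 0 → 0: weight = 9, length = 1, mean = 9/1 ≈ 9.000
  cycle 1 → 1: weight = 9, length = 1, mean = 9/1 ≈ 9.000
  cycle 0 → 1 → 0: weight = 10, length = 2, mean = 10/2 ≈ 5.000
  cycle 1 → 0 → 1: weight = 10, length = 2, mean = 10/2 ≈ 5.000
Minimum mean = 5.000, attained e.g. along the cycle 0 → 1 → 0 with weight 10 and length 2. So λ(A) = 10/2 = 5.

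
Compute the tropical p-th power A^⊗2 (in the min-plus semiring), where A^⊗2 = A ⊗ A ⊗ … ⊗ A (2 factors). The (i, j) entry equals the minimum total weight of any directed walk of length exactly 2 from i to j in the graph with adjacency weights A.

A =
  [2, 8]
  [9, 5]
A^⊗2 =
  [4, 10]
  [11, 10]

Each entry (A^⊗2)_ij equals the minimum over all length-2 walks i = v_0 → v_1 → … → v_2 = j of Σ_t A[v_t][v_{t+1}]. For example, for (i, j) = (0, 1) we minimise over 2 possible intermediate vertex sequences; the minimum is 10, attained along the walk 0 → 0 → 1.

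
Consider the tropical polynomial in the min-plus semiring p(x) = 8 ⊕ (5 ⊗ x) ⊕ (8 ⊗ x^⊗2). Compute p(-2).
p(-2) = 3

A tropical monomial a ⊗ x^⊗i evaluates to a + i · x. Evaluating each term at x = -2:
  Term 0 contributes 8 + 0 · -2 = 8
  Term 1 contributes 5 + 1 · -2 = 3
  Term 2 contributes 8 + 2 · -2 = 4
p(-2) = ⊕ of these = min[8, 3, 4] = 3.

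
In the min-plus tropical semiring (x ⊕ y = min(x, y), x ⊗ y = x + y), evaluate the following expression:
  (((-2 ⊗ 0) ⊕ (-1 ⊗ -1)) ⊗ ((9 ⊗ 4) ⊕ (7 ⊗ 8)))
(((-2 ⊗ 0) ⊕ (-1 ⊗ -1)) ⊗ ((9 ⊗ 4) ⊕ (7 ⊗ 8))) = 11

Expand innermost to outermost. Recall ⊕ takes the minimum of its arguments and ⊗ takes their sum. Working out the expression (((-2 ⊗ 0) ⊕ (-1 ⊗ -1)) ⊗ ((9 ⊗ 4) ⊕ (7 ⊗ 8))) gives 11.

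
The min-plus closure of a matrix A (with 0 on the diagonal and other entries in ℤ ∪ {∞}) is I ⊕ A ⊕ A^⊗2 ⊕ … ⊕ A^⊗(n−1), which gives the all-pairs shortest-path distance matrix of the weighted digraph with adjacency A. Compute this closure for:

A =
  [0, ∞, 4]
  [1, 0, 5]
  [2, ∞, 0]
Closure =
  [0, ∞, 4]
  [1, 0, 5]
  [2, ∞, 0]

This is the Floyd-Warshall all-pairs shortest-path computation. For each intermediate vertex k = 0, 1, …, 2, update dist[i][j] ← min(dist[i][j], dist[i][k] + dist[k][j]). The final matrix gives, for each (i, j), the minimum total weight of any directed path from i to j (possibly empty when i = j).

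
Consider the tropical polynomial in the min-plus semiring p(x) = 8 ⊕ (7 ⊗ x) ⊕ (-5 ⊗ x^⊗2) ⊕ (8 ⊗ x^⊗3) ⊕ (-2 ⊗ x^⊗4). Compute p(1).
p(1) = -3

A tropical monomial a ⊗ x^⊗i evaluates to a + i · x. Evaluating each term at x = 1:
  Term 0 contributes 8 + 0 · 1 = 8
  Term 1 contributes 7 + 1 · 1 = 8
  Term 2 contributes -5 + 2 · 1 = -3
  Term 3 contributes 8 + 3 · 1 = 11
  Term 4 contributes -2 + 4 · 1 = 2
p(1) = ⊕ of these = min[8, 8, -3, 11, 2] = -3.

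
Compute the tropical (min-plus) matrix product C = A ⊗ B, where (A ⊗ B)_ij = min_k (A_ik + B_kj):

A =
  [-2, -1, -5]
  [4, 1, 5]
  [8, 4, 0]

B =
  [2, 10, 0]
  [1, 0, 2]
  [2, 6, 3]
A ⊗ B =
  [-3, -1, -2]
  [2, 1, 3]
  [2, 4, 3]

Apply the min-plus product entry-by-entry:
  C[0][0] = min over k of (A[0][0] + B[0][0] = -2 + 2 = 0, A[0][1] + B[1][0] = -1 + 1 = 0, A[0][2] + B[2][0] = -5 + 2 = -3) = -3 (attained at k = 2)
  C[0][1] = min over k of (A[0][0] + B[0][1] = -2 + 10 = 8, A[0][1] + B[1][1] = -1 + 0 = -1, A[0][2] + B[2][1] = -5 + 6 = 1) = -1 (attained at k = 1)
  C[0][2] = min over k of (A[0][0] + B[0][2] = -2 + 0 = -2, A[0][1] + B[1][2] = -1 + 2 = 1, A[0][2] + B[2][2] = -5 + 3 = -2) = -2 (attained at k = 0)
  C[1][0] = min over k of (A[1][0] + B[0][0] = 4 + 2 = 6, A[1][1] + B[1][0] = 1 + 1 = 2, A[1][2] + B[2][0] = 5 + 2 = 7) = 2 (attained at k = 1)
  C[1][1] = min over k of (A[1][0] + B[0][1] = 4 + 10 = 14, A[1][1] + B[1][1] = 1 + 0 = 1, A[1][2] + B[2][1] = 5 + 6 = 11) = 1 (attained at k = 1)
  C[1][2] = min over k of (A[1][0] + B[0][2] = 4 + 0 = 4, A[1][1] + B[1][2] = 1 + 2 = 3, A[1][2] + B[2][2] = 5 + 3 = 8) = 3 (attained at k = 1)
  C[2][0] = min over k of (A[2][0] + B[0][0] = 8 + 2 = 10, A[2][1] + B[1][0] = 4 + 1 = 5, A[2][2] + B[2][0] = 0 + 2 = 2) = 2 (attained at k = 2)
  C[2][1] = min over k of (A[2][0] + B[0][1] = 8 + 10 = 18, A[2][1] + B[1][1] = 4 + 0 = 4, A[2][2] + B[2][1] = 0 + 6 = 6) = 4 (attained at k = 1)
  C[2][2] = min over k of (A[2][0] + B[0][2] = 8 + 0 = 8, A[2][1] + B[1][2] = 4 + 2 = 6, A[2][2] + B[2][2] = 0 + 3 = 3) = 3 (attained at k = 2)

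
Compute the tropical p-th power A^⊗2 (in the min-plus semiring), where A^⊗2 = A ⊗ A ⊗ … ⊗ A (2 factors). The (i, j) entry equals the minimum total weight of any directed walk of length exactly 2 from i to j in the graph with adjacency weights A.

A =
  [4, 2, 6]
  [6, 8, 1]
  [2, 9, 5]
A^⊗2 =
  [8, 6, 3]
  [3, 8, 6]
  [6, 4, 8]

Each entry (A^⊗2)_ij equals the minimum over all length-2 walks i = v_0 → v_1 → … → v_2 = j of Σ_t A[v_t][v_{t+1}]. For example, for (i, j) = (0, 2) we minimise over 3 possible intermediate vertex sequences; the minimum is 3, attained along the walk 0 → 1 → 2.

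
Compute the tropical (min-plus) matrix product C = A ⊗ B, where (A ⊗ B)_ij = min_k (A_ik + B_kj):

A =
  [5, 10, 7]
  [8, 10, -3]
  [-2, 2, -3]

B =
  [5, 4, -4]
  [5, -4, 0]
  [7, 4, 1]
A ⊗ B =
  [10, 6, 1]
  [4, 1, -2]
  [3, -2, -6]

Apply the min-plus product entry-by-entry:
  C[0][0] = min over k of (A[0][0] + B[0][0] = 5 + 5 = 10, A[0][1] + B[1][0] = 10 + 5 = 15, A[0][2] + B[2][0] = 7 + 7 = 14) = 10 (attained at k = 0)
  C[0][1] = min over k of (A[0][0] + B[0][1] = 5 + 4 = 9, A[0][1] + B[1][1] = 10 + -4 = 6, A[0][2] + B[2][1] = 7 + 4 = 11) = 6 (attained at k = 1)
  C[0][2] = min over k of (A[0][0] + B[0][2] = 5 + -4 = 1, A[0][1] + B[1][2] = 10 + 0 = 10, A[0][2] + B[2][2] = 7 + 1 = 8) = 1 (attained at k = 0)
  C[1][0] = min over k of (A[1][0] + B[0][0] = 8 + 5 = 13, A[1][1] + B[1][0] = 10 + 5 = 15, A[1][2] + B[2][0] = -3 + 7 = 4) = 4 (attained at k = 2)
  C[1][1] = min over k of (A[1][0] + B[0][1] = 8 + 4 = 12, A[1][1] + B[1][1] = 10 + -4 = 6, A[1][2] + B[2][1] = -3 + 4 = 1) = 1 (attained at k = 2)
  C[1][2] = min over k of (A[1][0] + B[0][2] = 8 + -4 = 4, A[1][1] + B[1][2] = 10 + 0 = 10, A[1][2] + B[2][2] = -3 + 1 = -2) = -2 (attained at k = 2)
  C[2][0] = min over k of (A[2][0] + B[0][0] = -2 + 5 = 3, A[2][1] + B[1][0] = 2 + 5 = 7, A[2][2] + B[2][0] = -3 + 7 = 4) = 3 (attained at k = 0)
  C[2][1] = min over k of (A[2][0] + B[0][1] = -2 + 4 = 2, A[2][1] + B[1][1] = 2 + -4 = -2, A[2][2] + B[2][1] = -3 + 4 = 1) = -2 (attained at k = 1)
  C[2][2] = min over k of (A[2][0] + B[0][2] = -2 + -4 = -6, A[2][1] + B[1][2] = 2 + 0 = 2, A[2][2] + B[2][2] = -3 + 1 = -2) = -6 (attained at k = 0)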